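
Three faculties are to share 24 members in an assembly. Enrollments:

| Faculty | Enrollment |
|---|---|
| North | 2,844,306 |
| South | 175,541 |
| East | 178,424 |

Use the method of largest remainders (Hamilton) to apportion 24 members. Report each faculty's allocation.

Total 3198271; standard divisor 3198271/24 ≈ 133261.292.
Standard quotas: North 21.3438, South 1.3173, East 1.3389.
Lower quotas: North 21, South 1, East 1 (sum 23, leaving 1 seat).
Remainders in descending order: North 0.3438, East 0.3389, South 0.3173.
The surplus seat goes to North.

North: 22, South: 1, East: 1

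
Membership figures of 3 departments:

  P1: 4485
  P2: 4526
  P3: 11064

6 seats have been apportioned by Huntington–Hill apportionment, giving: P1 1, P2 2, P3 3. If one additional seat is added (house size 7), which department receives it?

Priority for the next seat is population ÷ (√(s·(s+1))).
Priorities: P1 3171.374, P2 1847.732, P3 3193.902.
Highest priority: P3.

P3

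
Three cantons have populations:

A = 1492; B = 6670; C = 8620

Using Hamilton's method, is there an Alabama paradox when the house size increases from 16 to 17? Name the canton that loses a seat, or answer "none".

A

At 16 seats: A 2, B 6, C 8.
At 17 seats: A 1, B 7, C 9.
A drops from 2 to 1.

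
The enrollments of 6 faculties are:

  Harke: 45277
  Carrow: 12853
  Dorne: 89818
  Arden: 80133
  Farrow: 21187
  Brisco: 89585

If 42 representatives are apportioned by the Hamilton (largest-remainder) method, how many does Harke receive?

6

Standard divisor: 338853 ÷ 42 ≈ 8067.929.
Standard quotas: Harke 5.6120, Carrow 1.5931, Dorne 11.1327, Arden 9.9323, Farrow 2.6261, Brisco 11.1038.
Lower quotas: Harke 5, Carrow 1, Dorne 11, Arden 9, Farrow 2, Brisco 11 (sum 39, leaving 3 seats).
Remainders in descending order: Arden 0.9323, Farrow 0.6261, Harke 0.6120, Carrow 0.5931, Dorne 0.1327, Brisco 0.1038.
Largest remainders: Arden, Farrow, Harke receive the extra seats.
Harke receives 6.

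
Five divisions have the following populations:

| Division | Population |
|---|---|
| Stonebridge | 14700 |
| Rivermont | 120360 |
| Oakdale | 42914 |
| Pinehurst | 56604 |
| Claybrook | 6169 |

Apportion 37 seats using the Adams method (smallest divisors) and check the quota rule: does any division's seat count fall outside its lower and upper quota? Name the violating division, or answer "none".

Standard quotas: Stonebridge 2.259, Rivermont 18.498, Oakdale 6.595, Pinehurst 8.699, Claybrook 0.948.
Adams allocation: Stonebridge 3, Rivermont 18, Oakdale 7, Pinehurst 8, Claybrook 1.
Every allocation lies between the lower and upper quota.

none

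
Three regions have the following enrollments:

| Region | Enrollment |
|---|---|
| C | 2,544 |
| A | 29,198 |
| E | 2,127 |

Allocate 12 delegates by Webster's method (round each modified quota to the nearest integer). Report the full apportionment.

Standard divisor 33869/12 ≈ 2822.417; standard quotas: C 0.901, A 10.345, E 0.754.
Rounding to the nearest integer gives C 1, A 10, E 1 — total 12, matching the house size, so no adjustment is needed.

C 1, A 10, E 1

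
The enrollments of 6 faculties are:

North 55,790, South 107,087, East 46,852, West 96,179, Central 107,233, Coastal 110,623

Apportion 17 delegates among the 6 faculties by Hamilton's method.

North=2; South=3; East=2; West=3; Central=3; Coastal=4

Standard divisor: 523764 ÷ 17 ≈ 30809.647.
Standard quotas: North 1.8108, South 3.4758, East 1.5207, West 3.1217, Central 3.4805, Coastal 3.5905.
Lower quotas: North 1, South 3, East 1, West 3, Central 3, Coastal 3 (sum 14, leaving 3 seats).
Remainders in descending order: North 0.8108, Coastal 0.5905, East 0.5207, Central 0.4805, South 0.4758, West 0.1217.
The surplus seats go to North, Coastal, East.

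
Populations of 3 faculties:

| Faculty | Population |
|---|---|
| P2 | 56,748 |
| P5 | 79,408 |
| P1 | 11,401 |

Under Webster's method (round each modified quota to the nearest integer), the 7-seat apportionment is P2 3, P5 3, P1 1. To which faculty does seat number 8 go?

Priority for the next seat is population ÷ (current seats + 0.5).
Priorities: P2 16213.714, P5 22688.000, P1 7600.667.
Highest priority: P5.

P5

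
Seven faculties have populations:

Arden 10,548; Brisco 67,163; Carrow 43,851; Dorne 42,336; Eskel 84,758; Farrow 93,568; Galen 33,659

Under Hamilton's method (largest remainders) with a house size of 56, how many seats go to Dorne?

6

Standard divisor: 375883 ÷ 56 ≈ 6712.196.
Standard quotas: Arden 1.5715, Brisco 10.0061, Carrow 6.5330, Dorne 6.3073, Eskel 12.6275, Farrow 13.9400, Galen 5.0146.
Lower quotas: Arden 1, Brisco 10, Carrow 6, Dorne 6, Eskel 12, Farrow 13, Galen 5 (sum 53, leaving 3 seats).
Remainders in descending order: Farrow 0.9400, Eskel 0.6275, Arden 0.5715, Carrow 0.5330, Dorne 0.3073, Galen 0.0146, Brisco 0.0061.
Largest remainders: Farrow, Eskel, Arden receive the extra seats.
Dorne receives 6.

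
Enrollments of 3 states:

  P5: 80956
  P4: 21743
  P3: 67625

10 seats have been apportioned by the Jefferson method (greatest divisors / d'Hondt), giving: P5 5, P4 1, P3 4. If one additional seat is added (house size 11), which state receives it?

P3

Priority for the next seat is population ÷ (current seats + 1).
Priorities: P5 13492.667, P4 10871.500, P3 13525.000.
Highest priority: P3.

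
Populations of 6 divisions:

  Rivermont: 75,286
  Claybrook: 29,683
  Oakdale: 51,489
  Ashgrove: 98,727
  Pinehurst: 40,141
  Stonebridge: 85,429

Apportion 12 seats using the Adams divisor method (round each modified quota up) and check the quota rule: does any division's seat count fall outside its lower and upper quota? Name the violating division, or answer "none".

none

Standard quotas: Rivermont 2.373, Claybrook 0.935, Oakdale 1.623, Ashgrove 3.112, Pinehurst 1.265, Stonebridge 2.692.
Adams allocation: Rivermont 2, Claybrook 1, Oakdale 2, Ashgrove 3, Pinehurst 1, Stonebridge 3.
Every allocation lies between the lower and upper quota.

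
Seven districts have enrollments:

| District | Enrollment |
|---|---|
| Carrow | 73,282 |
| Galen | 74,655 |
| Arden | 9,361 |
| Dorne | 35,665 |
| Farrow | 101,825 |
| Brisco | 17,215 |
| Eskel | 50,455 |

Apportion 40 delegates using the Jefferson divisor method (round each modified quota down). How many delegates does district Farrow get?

12

Standard divisor 362458/40 ≈ 9061.45; standard quotas: Carrow 8.087, Galen 8.239, Arden 1.033, Dorne 3.936, Farrow 11.237, Brisco 1.900, Eskel 5.568.
Rounding down gives 8, 8, 1, 3, 11, 1, 5 = 37 seats, so the divisor must be adjusted.
With modified divisor 8450: modified quotas Carrow 8.672, Galen 8.835, Arden 1.108, Dorne 4.221, Farrow 12.050, Brisco 2.037, Eskel 5.971.
Rounding down: Carrow 8, Galen 8, Arden 1, Dorne 4, Farrow 12, Brisco 2, Eskel 5 (total 40).
Farrow receives 12.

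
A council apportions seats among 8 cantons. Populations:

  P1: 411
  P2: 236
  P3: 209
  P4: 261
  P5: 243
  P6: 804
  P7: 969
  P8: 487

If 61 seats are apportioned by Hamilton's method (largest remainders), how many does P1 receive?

7

The standard divisor is 3620/61 ≈ 59.344.
Standard quotas: P1 6.926, P2 3.977, P3 3.522, P4 4.398, P5 4.095, P6 13.548, P7 16.328, P8 8.206.
Lower quotas: P1 6, P2 3, P3 3, P4 4, P5 4, P6 13, P7 16, P8 8 (sum 57, leaving 4 seats).
Remainders in descending order: P2 0.977, P1 0.926, P6 0.548, P3 0.522, P4 0.398, P7 0.328, P8 0.206, P5 0.095.
The surplus seats go to P2, P1, P6, P3.
P1 receives 7.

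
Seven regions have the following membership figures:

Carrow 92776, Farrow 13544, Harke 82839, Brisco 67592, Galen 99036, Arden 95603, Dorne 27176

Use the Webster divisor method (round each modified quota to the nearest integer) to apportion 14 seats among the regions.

Carrow: 3, Farrow: 0, Harke: 2, Brisco: 2, Galen: 3, Arden: 3, Dorne: 1

Standard divisor 478566/14 ≈ 34183.286; standard quotas: Carrow 2.714, Farrow 0.396, Harke 2.423, Brisco 1.977, Galen 2.897, Arden 2.797, Dorne 0.795.
Rounding to the nearest integer gives Carrow 3, Farrow 0, Harke 2, Brisco 2, Galen 3, Arden 3, Dorne 1 — total 14, matching the house size, so no adjustment is needed.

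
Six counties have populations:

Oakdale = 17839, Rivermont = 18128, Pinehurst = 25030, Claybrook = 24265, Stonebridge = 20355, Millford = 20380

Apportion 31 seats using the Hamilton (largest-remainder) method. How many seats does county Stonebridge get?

The standard divisor is 125997/31 ≈ 4064.419.
Standard quotas: Oakdale 4.3891, Rivermont 4.4602, Pinehurst 6.1583, Claybrook 5.9701, Stonebridge 5.0081, Millford 5.0142.
Lower quotas: Oakdale 4, Rivermont 4, Pinehurst 6, Claybrook 5, Stonebridge 5, Millford 5 (sum 29, leaving 2 seats).
Remainders in descending order: Claybrook 0.9701, Rivermont 0.4602, Oakdale 0.3891, Pinehurst 0.1583, Millford 0.0142, Stonebridge 0.0081.
The surplus seats go to Claybrook, Rivermont.
Stonebridge receives 5.

5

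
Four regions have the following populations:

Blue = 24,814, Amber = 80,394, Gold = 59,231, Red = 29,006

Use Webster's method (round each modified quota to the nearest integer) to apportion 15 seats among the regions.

Standard divisor 193445/15 ≈ 12896.333; standard quotas: Blue 1.924, Amber 6.234, Gold 4.593, Red 2.249.
Rounding to the nearest integer gives Blue 2, Amber 6, Gold 5, Red 2 — total 15, matching the house size, so no adjustment is needed.

Blue=2, Amber=6, Gold=5, Red=2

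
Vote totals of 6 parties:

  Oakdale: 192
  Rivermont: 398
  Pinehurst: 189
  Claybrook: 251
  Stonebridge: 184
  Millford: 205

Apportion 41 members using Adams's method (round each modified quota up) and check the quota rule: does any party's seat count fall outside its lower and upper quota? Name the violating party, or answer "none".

none

Standard quotas: Oakdale 5.548, Rivermont 11.500, Pinehurst 5.461, Claybrook 7.252, Stonebridge 5.316, Millford 5.923.
Adams allocation: Oakdale 6, Rivermont 11, Pinehurst 6, Claybrook 7, Stonebridge 5, Millford 6.
Every allocation lies between the lower and upper quota.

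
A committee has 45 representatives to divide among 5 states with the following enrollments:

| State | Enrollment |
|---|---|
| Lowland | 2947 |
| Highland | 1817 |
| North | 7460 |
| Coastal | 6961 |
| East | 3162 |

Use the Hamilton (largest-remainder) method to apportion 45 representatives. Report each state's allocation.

The standard divisor is 22347/45 ≈ 496.6.
Standard quotas: Lowland 5.9344, Highland 3.6589, North 15.0222, Coastal 14.0173, East 6.3673.
Lower quotas: Lowland 5, Highland 3, North 15, Coastal 14, East 6 (sum 43, leaving 2 seats).
Remainders in descending order: Lowland 0.9344, Highland 0.6589, East 0.3673, North 0.0222, Coastal 0.0173.
The surplus seats go to Lowland, Highland.

Lowland=6, Highland=4, North=15, Coastal=14, East=6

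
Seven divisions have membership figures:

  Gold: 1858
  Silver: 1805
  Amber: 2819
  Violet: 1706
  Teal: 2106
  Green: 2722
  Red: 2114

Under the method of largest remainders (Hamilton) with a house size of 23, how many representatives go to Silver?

Total 15130; standard divisor 15130/23 ≈ 657.826.
Standard quotas: Gold 2.824, Silver 2.744, Amber 4.285, Violet 2.593, Teal 3.201, Green 4.138, Red 3.214.
Lower quotas: Gold 2, Silver 2, Amber 4, Violet 2, Teal 3, Green 4, Red 3 (sum 20, leaving 3 seats).
Remainders in descending order: Gold 0.824, Silver 0.744, Violet 0.593, Amber 0.285, Red 0.214, Teal 0.201, Green 0.138.
The surplus seats go to Gold, Silver, Violet.
Silver receives 3.

3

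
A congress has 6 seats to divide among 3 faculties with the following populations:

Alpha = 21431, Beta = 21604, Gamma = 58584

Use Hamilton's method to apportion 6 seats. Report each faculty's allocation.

Standard divisor: 101619 ÷ 6 ≈ 16936.5.
Standard quotas: Alpha 1.2654, Beta 1.2756, Gamma 3.4590.
Lower quotas: Alpha 1, Beta 1, Gamma 3 (sum 5, leaving 1 seat).
Remainders in descending order: Gamma 0.4590, Beta 0.2756, Alpha 0.2654.
Largest remainder: Gamma receives the extra seat.

Alpha 1, Beta 1, Gamma 4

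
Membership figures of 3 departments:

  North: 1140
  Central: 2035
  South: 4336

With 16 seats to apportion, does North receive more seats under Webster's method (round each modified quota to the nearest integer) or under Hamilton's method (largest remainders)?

Hamilton

Webster: North 2, Central 4, South 10.
Hamilton: North 3, Central 4, South 9.
North gets 2 under Webster and 3 under Hamilton.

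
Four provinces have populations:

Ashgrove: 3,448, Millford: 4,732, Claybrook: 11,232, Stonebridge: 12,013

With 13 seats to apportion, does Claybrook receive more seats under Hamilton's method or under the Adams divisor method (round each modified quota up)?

Hamilton: Ashgrove 1, Millford 2, Claybrook 5, Stonebridge 5.
Adams: Ashgrove 2, Millford 2, Claybrook 4, Stonebridge 5.
Claybrook gets 5 under Hamilton and 4 under Adams.

Hamilton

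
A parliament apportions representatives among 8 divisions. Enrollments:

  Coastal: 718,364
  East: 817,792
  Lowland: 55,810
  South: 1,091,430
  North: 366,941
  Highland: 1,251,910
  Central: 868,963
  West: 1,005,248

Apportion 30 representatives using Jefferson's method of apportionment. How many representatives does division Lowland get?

0

Standard divisor 6176458/30 ≈ 205881.933; standard quotas: Coastal 3.489, East 3.972, Lowland 0.271, South 5.301, North 1.782, Highland 6.081, Central 4.221, West 4.883.
Rounding down gives 3, 3, 0, 5, 1, 6, 4, 4 = 26 seats, so the divisor must be adjusted.
With modified divisor 180700: modified quotas Coastal 3.975, East 4.526, Lowland 0.309, South 6.040, North 2.031, Highland 6.928, Central 4.809, West 5.563.
Rounding down: Coastal 3, East 4, Lowland 0, South 6, North 2, Highland 6, Central 4, West 5 (total 30).
Lowland receives 0.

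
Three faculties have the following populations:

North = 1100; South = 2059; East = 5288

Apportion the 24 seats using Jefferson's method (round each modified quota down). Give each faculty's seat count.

Standard divisor 8447/24 ≈ 351.958; standard quotas: North 3.125, South 5.850, East 15.025.
Rounding down gives 3, 5, 15 = 23 seats, so the divisor must be adjusted.
With modified divisor 340: modified quotas North 3.235, South 6.056, East 15.553.
Rounding down: North 3, South 6, East 15 (total 24).

North=3, South=6, East=15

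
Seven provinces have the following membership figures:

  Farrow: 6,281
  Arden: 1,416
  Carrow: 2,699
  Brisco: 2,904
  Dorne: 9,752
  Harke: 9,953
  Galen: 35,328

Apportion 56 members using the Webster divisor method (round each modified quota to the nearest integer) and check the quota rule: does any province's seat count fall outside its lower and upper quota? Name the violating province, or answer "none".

Galen

Standard quotas: Farrow 5.147, Arden 1.160, Carrow 2.212, Brisco 2.380, Dorne 7.992, Harke 8.157, Galen 28.952.
Webster allocation: Farrow 5, Arden 1, Carrow 2, Brisco 2, Dorne 8, Harke 8, Galen 30.
Galen has quota 28.952 (lower 28, upper 29) but receives 30 — outside the quota interval.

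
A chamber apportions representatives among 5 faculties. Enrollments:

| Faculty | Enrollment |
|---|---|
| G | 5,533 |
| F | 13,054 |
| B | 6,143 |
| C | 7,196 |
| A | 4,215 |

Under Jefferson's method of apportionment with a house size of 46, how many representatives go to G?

7

Standard divisor 36141/46 ≈ 785.674; standard quotas: G 7.042, F 16.615, B 7.819, C 9.159, A 5.365.
Rounding down gives 7, 16, 7, 9, 5 = 44 seats, so the divisor must be adjusted.
With modified divisor 750: modified quotas G 7.377, F 17.405, B 8.191, C 9.595, A 5.620.
Rounding down: G 7, F 17, B 8, C 9, A 5 (total 46).
G receives 7.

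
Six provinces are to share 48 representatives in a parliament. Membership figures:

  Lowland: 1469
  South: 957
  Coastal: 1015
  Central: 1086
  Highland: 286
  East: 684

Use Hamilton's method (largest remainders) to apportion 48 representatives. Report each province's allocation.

The standard divisor is 5497/48 ≈ 114.521.
Standard quotas: Lowland 12.827, South 8.357, Coastal 8.863, Central 9.483, Highland 2.497, East 5.973.
Lower quotas: Lowland 12, South 8, Coastal 8, Central 9, Highland 2, East 5 (sum 44, leaving 4 seats).
Remainders in descending order: East 0.973, Coastal 0.863, Lowland 0.827, Highland 0.497, Central 0.483, South 0.357.
Largest remainders: East, Coastal, Lowland, Highland receive the extra seats.

Lowland: 13, South: 8, Coastal: 9, Central: 9, Highland: 3, East: 6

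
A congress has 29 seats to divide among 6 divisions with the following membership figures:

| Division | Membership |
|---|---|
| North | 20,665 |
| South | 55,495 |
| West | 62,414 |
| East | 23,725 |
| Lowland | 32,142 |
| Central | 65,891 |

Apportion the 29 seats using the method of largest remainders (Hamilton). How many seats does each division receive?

North 2, South 6, West 7, East 3, Lowland 4, Central 7

Standard divisor: 260332 ÷ 29 ≈ 8976.966.
Standard quotas: North 2.3020, South 6.1819, West 6.9527, East 2.6429, Lowland 3.5805, Central 7.3400.
Lower quotas: North 2, South 6, West 6, East 2, Lowland 3, Central 7 (sum 26, leaving 3 seats).
Remainders in descending order: West 0.9527, East 0.6429, Lowland 0.5805, Central 0.3400, North 0.3020, South 0.1819.
The surplus seats go to West, East, Lowland.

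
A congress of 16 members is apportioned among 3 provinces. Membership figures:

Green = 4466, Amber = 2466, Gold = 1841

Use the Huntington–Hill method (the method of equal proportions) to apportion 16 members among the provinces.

Green 8; Amber 5; Gold 3

With divisor 541: modified quotas Green 8.255, Amber 4.558, Gold 3.403.
Geometric-mean thresholds: Green √(8·9)=8.485, Amber √(4·5)=4.472, Gold √(3·4)=3.464.
Each quota rounded against its threshold gives Green 8, Amber 5, Gold 3 (total 16).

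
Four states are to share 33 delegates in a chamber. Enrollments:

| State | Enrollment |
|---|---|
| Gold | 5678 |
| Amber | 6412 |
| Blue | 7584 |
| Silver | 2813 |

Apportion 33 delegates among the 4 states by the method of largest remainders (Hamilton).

Standard divisor: 22487 ÷ 33 ≈ 681.424.
Standard quotas: Gold 8.3325, Amber 9.4097, Blue 11.1296, Silver 4.1281.
Lower quotas: Gold 8, Amber 9, Blue 11, Silver 4 (sum 32, leaving 1 seat).
Remainders in descending order: Amber 0.4097, Gold 0.3325, Blue 0.1296, Silver 0.1281.
The surplus seat goes to Amber.

Gold=8, Amber=10, Blue=11, Silver=4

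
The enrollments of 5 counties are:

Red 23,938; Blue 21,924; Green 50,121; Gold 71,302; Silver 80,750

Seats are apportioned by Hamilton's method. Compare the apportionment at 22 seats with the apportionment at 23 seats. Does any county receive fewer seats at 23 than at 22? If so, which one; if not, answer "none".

At 22 seats: Red 2, Blue 2, Green 5, Gold 6, Silver 7.
At 23 seats: Red 2, Blue 2, Green 5, Gold 7, Silver 7.
No county's allocation decreased.

none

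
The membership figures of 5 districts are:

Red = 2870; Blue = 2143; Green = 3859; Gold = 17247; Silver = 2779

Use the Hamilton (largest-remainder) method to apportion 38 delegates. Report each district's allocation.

Total 28898; standard divisor 28898/38 ≈ 760.474.
Standard quotas: Red 3.7740, Blue 2.8180, Green 5.0745, Gold 22.6793, Silver 3.6543.
Lower quotas: Red 3, Blue 2, Green 5, Gold 22, Silver 3 (sum 35, leaving 3 seats).
Remainders in descending order: Blue 0.8180, Red 0.7740, Gold 0.6793, Silver 0.6543, Green 0.0745.
Largest remainders: Blue, Red, Gold receive the extra seats.

Red 4, Blue 3, Green 5, Gold 23, Silver 3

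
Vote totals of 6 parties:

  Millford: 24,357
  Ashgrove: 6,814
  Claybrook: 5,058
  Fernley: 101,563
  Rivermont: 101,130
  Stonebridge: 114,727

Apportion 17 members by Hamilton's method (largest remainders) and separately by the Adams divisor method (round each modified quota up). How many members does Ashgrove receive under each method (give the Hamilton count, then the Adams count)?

Hamilton: Millford 1, Ashgrove 0, Claybrook 0, Fernley 5, Rivermont 5, Stonebridge 6.
Adams: Millford 1, Ashgrove 1, Claybrook 1, Fernley 5, Rivermont 4, Stonebridge 5.
Ashgrove gets 0 under Hamilton and 1 under Adams.

0 and 1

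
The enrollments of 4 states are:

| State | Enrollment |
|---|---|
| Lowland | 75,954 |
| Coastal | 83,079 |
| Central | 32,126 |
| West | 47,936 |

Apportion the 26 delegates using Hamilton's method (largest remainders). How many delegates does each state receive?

The standard divisor is 239095/26 ≈ 9195.962.
Standard quotas: Lowland 8.2595, Coastal 9.0343, Central 3.4935, West 5.2127.
Lower quotas: Lowland 8, Coastal 9, Central 3, West 5 (sum 25, leaving 1 seat).
Remainders in descending order: Central 0.4935, Lowland 0.2595, West 0.2127, Coastal 0.0343.
Largest remainder: Central receives the extra seat.

Lowland 8, Coastal 9, Central 4, West 5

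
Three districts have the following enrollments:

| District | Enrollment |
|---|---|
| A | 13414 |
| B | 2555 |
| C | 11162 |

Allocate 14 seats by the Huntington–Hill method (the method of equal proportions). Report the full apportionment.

With divisor 1922: modified quotas A 6.979, B 1.329, C 5.807.
Geometric-mean thresholds: A √(6·7)=6.481, B √(1·2)=1.414, C √(5·6)=5.477.
Each quota rounded against its threshold gives A 7, B 1, C 6 (total 14).

A 7; B 1; C 6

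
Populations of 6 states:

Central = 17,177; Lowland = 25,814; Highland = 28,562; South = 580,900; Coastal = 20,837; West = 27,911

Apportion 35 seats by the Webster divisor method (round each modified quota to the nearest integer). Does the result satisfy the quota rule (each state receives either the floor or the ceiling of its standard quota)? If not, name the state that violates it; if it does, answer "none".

South

Standard quotas: Central 0.857, Lowland 1.288, Highland 1.426, South 28.995, Coastal 1.040, West 1.393.
Webster allocation: Central 1, Lowland 1, Highland 1, South 30, Coastal 1, West 1.
South has quota 28.995 (lower 28, upper 29) but receives 30 — outside the quota interval.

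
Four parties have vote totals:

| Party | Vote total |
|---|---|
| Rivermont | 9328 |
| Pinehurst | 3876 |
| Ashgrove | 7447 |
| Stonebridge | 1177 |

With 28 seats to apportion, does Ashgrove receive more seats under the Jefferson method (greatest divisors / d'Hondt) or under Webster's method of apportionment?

Jefferson

Jefferson: Rivermont 12, Pinehurst 5, Ashgrove 10, Stonebridge 1.
Webster: Rivermont 12, Pinehurst 5, Ashgrove 9, Stonebridge 2.
Ashgrove gets 10 under Jefferson and 9 under Webster.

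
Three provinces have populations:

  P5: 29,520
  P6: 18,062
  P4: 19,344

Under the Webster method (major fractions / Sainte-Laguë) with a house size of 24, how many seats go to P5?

Standard divisor 66926/24 ≈ 2788.583; standard quotas: P5 10.586, P6 6.477, P4 6.937.
Rounding to the nearest integer gives P5 11, P6 6, P4 7 — total 24, matching the house size, so no adjustment is needed.
P5 receives 11.

11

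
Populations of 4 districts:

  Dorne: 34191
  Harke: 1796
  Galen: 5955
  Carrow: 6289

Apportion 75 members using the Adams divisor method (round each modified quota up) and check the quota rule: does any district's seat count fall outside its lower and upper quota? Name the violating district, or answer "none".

Dorne

Standard quotas: Dorne 53.168, Harke 2.793, Galen 9.260, Carrow 9.779.
Adams allocation: Dorne 52, Harke 3, Galen 10, Carrow 10.
Dorne has quota 53.168 (lower 53, upper 54) but receives 52 — outside the quota interval.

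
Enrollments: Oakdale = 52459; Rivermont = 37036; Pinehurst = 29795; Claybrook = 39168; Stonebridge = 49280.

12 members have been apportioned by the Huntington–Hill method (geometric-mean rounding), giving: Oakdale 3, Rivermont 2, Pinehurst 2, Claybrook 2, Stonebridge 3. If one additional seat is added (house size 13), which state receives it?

Claybrook

Priority for the next seat is population ÷ (√(s·(s+1))).
Priorities: Oakdale 15143.609, Rivermont 15119.884, Pinehurst 12163.758, Claybrook 15990.269, Stonebridge 14225.911.
Highest priority: Claybrook.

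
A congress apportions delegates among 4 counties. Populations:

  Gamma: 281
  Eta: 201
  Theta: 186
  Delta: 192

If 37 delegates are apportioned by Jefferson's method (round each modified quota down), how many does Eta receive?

9

Standard divisor 860/37 ≈ 23.243; standard quotas: Gamma 12.090, Eta 8.648, Theta 8.002, Delta 8.260.
Rounding down gives 12, 8, 8, 8 = 36 seats, so the divisor must be adjusted.
With modified divisor 22: modified quotas Gamma 12.773, Eta 9.136, Theta 8.455, Delta 8.727.
Rounding down: Gamma 12, Eta 9, Theta 8, Delta 8 (total 37).
Eta receives 9.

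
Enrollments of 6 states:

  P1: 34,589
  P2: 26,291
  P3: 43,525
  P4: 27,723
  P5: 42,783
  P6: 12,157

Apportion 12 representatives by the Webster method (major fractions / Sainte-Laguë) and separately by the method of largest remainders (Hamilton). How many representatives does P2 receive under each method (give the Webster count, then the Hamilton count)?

Webster: P1 2, P2 2, P3 3, P4 2, P5 2, P6 1.
Hamilton: P1 2, P2 1, P3 3, P4 2, P5 3, P6 1.
P2 gets 2 under Webster and 1 under Hamilton.

2 and 1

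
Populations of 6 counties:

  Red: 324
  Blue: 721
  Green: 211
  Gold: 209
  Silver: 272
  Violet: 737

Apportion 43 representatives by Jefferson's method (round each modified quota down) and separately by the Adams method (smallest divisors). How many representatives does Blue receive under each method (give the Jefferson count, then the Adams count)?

Jefferson: Red 6, Blue 13, Green 3, Gold 3, Silver 5, Violet 13.
Adams: Red 6, Blue 12, Green 4, Gold 4, Silver 5, Violet 12.
Blue gets 13 under Jefferson and 12 under Adams.

13 and 12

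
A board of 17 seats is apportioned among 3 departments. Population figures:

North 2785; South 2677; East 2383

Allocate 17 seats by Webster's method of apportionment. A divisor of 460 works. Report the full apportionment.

With modified divisor 460: modified quotas North 6.054, South 5.820, East 5.180.
Rounding to the nearest integer: North 6, South 6, East 5 (total 17).

North 6; South 6; East 5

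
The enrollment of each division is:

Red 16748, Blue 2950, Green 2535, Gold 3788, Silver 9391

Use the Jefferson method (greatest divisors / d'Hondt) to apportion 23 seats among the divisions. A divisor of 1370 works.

Red: 12; Blue: 2; Green: 1; Gold: 2; Silver: 6

With modified divisor 1370: modified quotas Red 12.225, Blue 2.153, Green 1.850, Gold 2.765, Silver 6.855.
Rounding down: Red 12, Blue 2, Green 1, Gold 2, Silver 6 (total 23).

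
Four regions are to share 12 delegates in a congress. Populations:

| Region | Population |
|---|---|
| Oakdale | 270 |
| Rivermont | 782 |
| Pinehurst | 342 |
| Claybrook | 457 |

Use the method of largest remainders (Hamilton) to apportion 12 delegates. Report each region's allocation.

Oakdale 2, Rivermont 5, Pinehurst 2, Claybrook 3

The standard divisor is 1851/12 ≈ 154.25.
Standard quotas: Oakdale 1.750, Rivermont 5.070, Pinehurst 2.217, Claybrook 2.963.
Lower quotas: Oakdale 1, Rivermont 5, Pinehurst 2, Claybrook 2 (sum 10, leaving 2 seats).
Remainders in descending order: Claybrook 0.963, Oakdale 0.750, Pinehurst 0.217, Rivermont 0.070.
The surplus seats go to Claybrook, Oakdale.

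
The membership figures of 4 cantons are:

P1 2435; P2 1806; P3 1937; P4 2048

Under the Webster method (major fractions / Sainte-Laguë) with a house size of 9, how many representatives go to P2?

Standard divisor 8226/9 ≈ 914; standard quotas: P1 2.664, P2 1.976, P3 2.119, P4 2.241.
Rounding to the nearest integer gives P1 3, P2 2, P3 2, P4 2 — total 9, matching the house size, so no adjustment is needed.
P2 receives 2.

2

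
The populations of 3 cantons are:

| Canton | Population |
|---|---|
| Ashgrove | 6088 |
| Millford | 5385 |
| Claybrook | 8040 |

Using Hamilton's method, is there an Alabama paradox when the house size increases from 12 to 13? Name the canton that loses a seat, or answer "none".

At 12 seats: Ashgrove 4, Millford 3, Claybrook 5.
At 13 seats: Ashgrove 4, Millford 4, Claybrook 5.
No canton's allocation decreased.

none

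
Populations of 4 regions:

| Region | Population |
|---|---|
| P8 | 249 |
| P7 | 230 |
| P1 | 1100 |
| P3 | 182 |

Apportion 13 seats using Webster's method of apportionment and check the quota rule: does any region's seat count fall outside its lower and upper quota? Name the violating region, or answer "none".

none

Standard quotas: P8 1.838, P7 1.698, P1 8.120, P3 1.344.
Webster allocation: P8 2, P7 2, P1 8, P3 1.
Every allocation lies between the lower and upper quota.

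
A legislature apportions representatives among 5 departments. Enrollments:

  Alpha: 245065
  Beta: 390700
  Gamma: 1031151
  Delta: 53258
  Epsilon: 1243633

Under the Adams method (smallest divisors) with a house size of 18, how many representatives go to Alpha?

Standard divisor 2963807/18 ≈ 164655.944; standard quotas: Alpha 1.488, Beta 2.373, Gamma 6.262, Delta 0.323, Epsilon 7.553.
Rounding up gives 2, 3, 7, 1, 8 = 21 seats, so the divisor must be adjusted.
With modified divisor 200800: modified quotas Alpha 1.220, Beta 1.946, Gamma 5.135, Delta 0.265, Epsilon 6.193.
Rounding up: Alpha 2, Beta 2, Gamma 6, Delta 1, Epsilon 7 (total 18).
Alpha receives 2.

2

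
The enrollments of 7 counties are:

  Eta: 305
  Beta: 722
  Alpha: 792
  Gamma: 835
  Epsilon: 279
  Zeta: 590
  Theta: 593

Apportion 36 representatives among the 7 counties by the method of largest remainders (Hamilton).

The standard divisor is 4116/36 ≈ 114.333.
Standard quotas: Eta 2.668, Beta 6.315, Alpha 6.927, Gamma 7.303, Epsilon 2.440, Zeta 5.160, Theta 5.187.
Lower quotas: Eta 2, Beta 6, Alpha 6, Gamma 7, Epsilon 2, Zeta 5, Theta 5 (sum 33, leaving 3 seats).
Remainders in descending order: Alpha 0.927, Eta 0.668, Epsilon 0.440, Beta 0.315, Gamma 0.303, Theta 0.187, Zeta 0.160.
The surplus seats go to Alpha, Eta, Epsilon.

Eta 3, Beta 6, Alpha 7, Gamma 7, Epsilon 3, Zeta 5, Theta 5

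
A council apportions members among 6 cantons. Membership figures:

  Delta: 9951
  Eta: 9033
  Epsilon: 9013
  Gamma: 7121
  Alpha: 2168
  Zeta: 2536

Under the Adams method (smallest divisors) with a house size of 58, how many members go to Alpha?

4

Standard divisor 39822/58 ≈ 686.586; standard quotas: Delta 14.493, Eta 13.156, Epsilon 13.127, Gamma 10.372, Alpha 3.158, Zeta 3.694.
Rounding up gives 15, 14, 14, 11, 4, 4 = 62 seats, so the divisor must be adjusted.
With modified divisor 717: modified quotas Delta 13.879, Eta 12.598, Epsilon 12.570, Gamma 9.932, Alpha 3.024, Zeta 3.537.
Rounding up: Delta 14, Eta 13, Epsilon 13, Gamma 10, Alpha 4, Zeta 4 (total 58).
Alpha receives 4.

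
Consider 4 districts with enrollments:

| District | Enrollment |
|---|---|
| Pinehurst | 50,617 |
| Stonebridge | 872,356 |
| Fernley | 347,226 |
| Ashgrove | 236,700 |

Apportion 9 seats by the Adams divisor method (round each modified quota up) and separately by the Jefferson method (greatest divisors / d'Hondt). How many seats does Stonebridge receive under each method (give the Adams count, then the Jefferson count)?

4 and 6

Adams: Pinehurst 1, Stonebridge 4, Fernley 2, Ashgrove 2.
Jefferson: Pinehurst 0, Stonebridge 6, Fernley 2, Ashgrove 1.
Stonebridge gets 4 under Adams and 6 under Jefferson.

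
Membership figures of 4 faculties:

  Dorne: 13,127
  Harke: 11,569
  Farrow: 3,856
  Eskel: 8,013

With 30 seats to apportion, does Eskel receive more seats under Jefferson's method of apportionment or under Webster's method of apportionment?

Jefferson: Dorne 11, Harke 10, Farrow 3, Eskel 6.
Webster: Dorne 11, Harke 9, Farrow 3, Eskel 7.
Eskel gets 6 under Jefferson and 7 under Webster.

Webster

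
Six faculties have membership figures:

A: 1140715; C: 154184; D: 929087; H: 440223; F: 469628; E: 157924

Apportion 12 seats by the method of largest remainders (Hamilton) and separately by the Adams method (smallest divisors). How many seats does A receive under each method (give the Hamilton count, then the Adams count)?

4 and 3

Hamilton: A 4, C 0, D 3, H 2, F 2, E 1.
Adams: A 3, C 1, D 3, H 2, F 2, E 1.
A gets 4 under Hamilton and 3 under Adams.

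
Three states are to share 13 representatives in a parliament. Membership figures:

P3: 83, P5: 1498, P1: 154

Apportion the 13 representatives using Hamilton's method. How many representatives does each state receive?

The standard divisor is 1735/13 ≈ 133.462.
Standard quotas: P3 0.622, P5 11.224, P1 1.154.
Lower quotas: P3 0, P5 11, P1 1 (sum 12, leaving 1 seat).
Remainders in descending order: P3 0.622, P5 0.224, P1 0.154.
The surplus seat goes to P3.

P3 1, P5 11, P1 1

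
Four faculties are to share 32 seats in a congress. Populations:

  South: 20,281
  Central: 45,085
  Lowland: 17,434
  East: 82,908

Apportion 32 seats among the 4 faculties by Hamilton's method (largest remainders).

South 4, Central 9, Lowland 3, East 16

Total 165708; standard divisor 165708/32 ≈ 5178.375.
Standard quotas: South 3.9165, Central 8.7064, Lowland 3.3667, East 16.0104.
Lower quotas: South 3, Central 8, Lowland 3, East 16 (sum 30, leaving 2 seats).
Remainders in descending order: South 0.9165, Central 0.7064, Lowland 0.3667, East 0.0104.
Largest remainders: South, Central receive the extra seats.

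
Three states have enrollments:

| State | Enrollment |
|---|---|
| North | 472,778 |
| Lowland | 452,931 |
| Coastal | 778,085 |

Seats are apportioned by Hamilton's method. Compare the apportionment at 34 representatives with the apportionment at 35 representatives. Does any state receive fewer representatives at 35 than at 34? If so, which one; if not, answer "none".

At 34 seats: North 9, Lowland 9, Coastal 16.
At 35 seats: North 10, Lowland 9, Coastal 16.
No state's allocation decreased.

none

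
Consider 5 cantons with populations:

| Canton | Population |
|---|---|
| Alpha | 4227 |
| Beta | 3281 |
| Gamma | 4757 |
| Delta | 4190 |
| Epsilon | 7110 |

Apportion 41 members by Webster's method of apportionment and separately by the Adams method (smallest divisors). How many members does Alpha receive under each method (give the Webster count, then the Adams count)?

7 and 8

Webster: Alpha 7, Beta 6, Gamma 8, Delta 7, Epsilon 13.
Adams: Alpha 8, Beta 6, Gamma 8, Delta 7, Epsilon 12.
Alpha gets 7 under Webster and 8 under Adams.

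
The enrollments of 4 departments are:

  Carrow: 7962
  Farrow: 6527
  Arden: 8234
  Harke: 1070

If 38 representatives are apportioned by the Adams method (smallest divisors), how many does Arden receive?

13

Standard divisor 23793/38 ≈ 626.132; standard quotas: Carrow 12.716, Farrow 10.424, Arden 13.151, Harke 1.709.
Rounding up gives 13, 11, 14, 2 = 40 seats, so the divisor must be adjusted.
With modified divisor 660: modified quotas Carrow 12.064, Farrow 9.889, Arden 12.476, Harke 1.621.
Rounding up: Carrow 13, Farrow 10, Arden 13, Harke 2 (total 38).
Arden receives 13.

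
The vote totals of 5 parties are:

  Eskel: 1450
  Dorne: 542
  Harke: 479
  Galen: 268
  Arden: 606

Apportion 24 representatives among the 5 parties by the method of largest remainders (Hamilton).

Standard divisor: 3345 ÷ 24 ≈ 139.375.
Standard quotas: Eskel 10.404, Dorne 3.889, Harke 3.437, Galen 1.923, Arden 4.348.
Lower quotas: Eskel 10, Dorne 3, Harke 3, Galen 1, Arden 4 (sum 21, leaving 3 seats).
Remainders in descending order: Galen 0.923, Dorne 0.889, Harke 0.437, Eskel 0.404, Arden 0.348.
The surplus seats go to Galen, Dorne, Harke.

Eskel=10; Dorne=4; Harke=4; Galen=2; Arden=4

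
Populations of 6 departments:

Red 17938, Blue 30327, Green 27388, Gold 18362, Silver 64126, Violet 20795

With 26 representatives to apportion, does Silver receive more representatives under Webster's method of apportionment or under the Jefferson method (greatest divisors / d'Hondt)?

Jefferson

Webster: Red 3, Blue 4, Green 4, Gold 3, Silver 9, Violet 3.
Jefferson: Red 2, Blue 4, Green 4, Gold 3, Silver 10, Violet 3.
Silver gets 9 under Webster and 10 under Jefferson.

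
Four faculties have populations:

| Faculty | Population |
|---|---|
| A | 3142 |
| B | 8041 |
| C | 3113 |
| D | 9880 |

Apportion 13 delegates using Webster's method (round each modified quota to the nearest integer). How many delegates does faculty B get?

4

Standard divisor 24176/13 ≈ 1859.692; standard quotas: A 1.690, B 4.324, C 1.674, D 5.313.
Rounding to the nearest integer gives A 2, B 4, C 2, D 5 — total 13, matching the house size, so no adjustment is needed.
B receives 4.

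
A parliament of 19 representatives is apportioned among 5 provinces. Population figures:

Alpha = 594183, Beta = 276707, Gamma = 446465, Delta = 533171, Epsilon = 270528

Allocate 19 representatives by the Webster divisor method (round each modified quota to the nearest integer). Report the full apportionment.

Standard divisor 2121054/19 ≈ 111634.421; standard quotas: Alpha 5.323, Beta 2.479, Gamma 3.999, Delta 4.776, Epsilon 2.423.
Rounding to the nearest integer gives 5, 2, 4, 5, 2 = 18 seats, so the divisor must be adjusted.
With modified divisor 109400: modified quotas Alpha 5.431, Beta 2.529, Gamma 4.081, Delta 4.874, Epsilon 2.473.
Rounding to the nearest integer: Alpha 5, Beta 3, Gamma 4, Delta 5, Epsilon 2 (total 19).

Alpha=5; Beta=3; Gamma=4; Delta=5; Epsilon=2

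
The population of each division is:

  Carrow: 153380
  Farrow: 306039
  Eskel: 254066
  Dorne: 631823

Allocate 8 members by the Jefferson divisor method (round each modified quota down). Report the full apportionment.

Carrow 1, Farrow 2, Eskel 1, Dorne 4

Standard divisor 1345308/8 ≈ 168163.5; standard quotas: Carrow 0.912, Farrow 1.820, Eskel 1.511, Dorne 3.757.
Rounding down gives 0, 1, 1, 3 = 5 seats, so the divisor must be adjusted.
With modified divisor 140000: modified quotas Carrow 1.096, Farrow 2.186, Eskel 1.815, Dorne 4.513.
Rounding down: Carrow 1, Farrow 2, Eskel 1, Dorne 4 (total 8).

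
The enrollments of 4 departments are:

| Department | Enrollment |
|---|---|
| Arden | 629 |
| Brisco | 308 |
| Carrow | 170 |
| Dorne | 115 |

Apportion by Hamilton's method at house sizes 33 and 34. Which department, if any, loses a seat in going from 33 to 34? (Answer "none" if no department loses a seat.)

At 33 seats: Arden 17, Brisco 8, Carrow 5, Dorne 3.
At 34 seats: Arden 17, Brisco 9, Carrow 5, Dorne 3.
No department's allocation decreased.

none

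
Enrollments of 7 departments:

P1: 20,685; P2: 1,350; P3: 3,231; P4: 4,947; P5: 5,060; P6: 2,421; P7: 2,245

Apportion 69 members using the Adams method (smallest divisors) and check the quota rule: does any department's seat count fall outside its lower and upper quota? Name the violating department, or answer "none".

Standard quotas: P1 35.736, P2 2.332, P3 5.582, P4 8.547, P5 8.742, P6 4.183, P7 3.879.
Adams allocation: P1 34, P2 3, P3 6, P4 9, P5 9, P6 4, P7 4.
P1 has quota 35.736 (lower 35, upper 36) but receives 34 — outside the quota interval.

P1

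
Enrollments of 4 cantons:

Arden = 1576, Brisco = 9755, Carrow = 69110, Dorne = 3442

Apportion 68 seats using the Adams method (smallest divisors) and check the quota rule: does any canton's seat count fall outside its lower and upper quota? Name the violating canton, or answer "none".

Carrow

Standard quotas: Arden 1.278, Brisco 7.908, Carrow 56.024, Dorne 2.790.
Adams allocation: Arden 2, Brisco 8, Carrow 55, Dorne 3.
Carrow has quota 56.024 (lower 56, upper 57) but receives 55 — outside the quota interval.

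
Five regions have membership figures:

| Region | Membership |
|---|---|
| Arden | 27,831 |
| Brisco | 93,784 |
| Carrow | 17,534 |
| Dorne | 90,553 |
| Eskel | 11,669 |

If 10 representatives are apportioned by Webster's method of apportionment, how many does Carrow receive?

1

Standard divisor 241371/10 ≈ 24137.1; standard quotas: Arden 1.153, Brisco 3.885, Carrow 0.726, Dorne 3.752, Eskel 0.483.
Rounding to the nearest integer gives Arden 1, Brisco 4, Carrow 1, Dorne 4, Eskel 0 — total 10, matching the house size, so no adjustment is needed.
Carrow receives 1.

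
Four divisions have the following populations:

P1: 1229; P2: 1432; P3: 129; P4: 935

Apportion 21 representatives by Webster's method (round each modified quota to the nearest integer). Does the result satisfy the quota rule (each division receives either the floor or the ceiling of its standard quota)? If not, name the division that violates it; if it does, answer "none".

none

Standard quotas: P1 6.929, P2 8.073, P3 0.727, P4 5.271.
Webster allocation: P1 7, P2 8, P3 1, P4 5.
Every allocation lies between the lower and upper quota.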